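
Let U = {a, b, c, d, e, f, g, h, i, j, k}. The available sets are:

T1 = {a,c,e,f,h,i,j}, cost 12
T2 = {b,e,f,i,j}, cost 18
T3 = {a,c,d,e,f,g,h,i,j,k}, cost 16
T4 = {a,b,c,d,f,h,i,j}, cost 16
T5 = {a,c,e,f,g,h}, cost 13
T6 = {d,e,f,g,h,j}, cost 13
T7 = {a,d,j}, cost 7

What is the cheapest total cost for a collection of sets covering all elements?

T3, T4 cover every element at cost 16 + 16 = 32.
Any cover uses at least 2 sets; among all covering selections none totals below 32.

32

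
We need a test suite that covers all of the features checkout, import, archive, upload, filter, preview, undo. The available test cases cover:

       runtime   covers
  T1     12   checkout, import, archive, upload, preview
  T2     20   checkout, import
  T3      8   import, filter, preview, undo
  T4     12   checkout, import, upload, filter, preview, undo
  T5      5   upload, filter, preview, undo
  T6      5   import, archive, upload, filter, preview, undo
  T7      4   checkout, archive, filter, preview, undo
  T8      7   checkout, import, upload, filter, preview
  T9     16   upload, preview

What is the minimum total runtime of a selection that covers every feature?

9

T6, T7 cover every feature at runtime 5 + 4 = 9.
Any cover uses at least 2 test cases; among all covering selections none totals below 9.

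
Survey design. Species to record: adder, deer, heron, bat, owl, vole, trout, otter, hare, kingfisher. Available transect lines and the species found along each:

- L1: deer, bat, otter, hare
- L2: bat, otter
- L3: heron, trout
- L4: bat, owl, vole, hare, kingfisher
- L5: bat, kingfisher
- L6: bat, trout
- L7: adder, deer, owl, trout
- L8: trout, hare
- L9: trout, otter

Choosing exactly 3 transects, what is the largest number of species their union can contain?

9

Choosing L1, L3, L4 covers {deer, heron, bat, owl, vole, trout, otter, hare, kingfisher} — 9 species.
No choice of 3 transects does better; here adder is left uncovered.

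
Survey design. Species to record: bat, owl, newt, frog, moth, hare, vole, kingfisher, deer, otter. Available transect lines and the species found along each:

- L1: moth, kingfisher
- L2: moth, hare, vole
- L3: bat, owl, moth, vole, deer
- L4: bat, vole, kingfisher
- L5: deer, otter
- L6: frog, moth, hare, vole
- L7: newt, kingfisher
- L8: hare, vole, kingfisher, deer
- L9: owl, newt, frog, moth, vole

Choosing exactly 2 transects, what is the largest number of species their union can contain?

8

Choosing L8, L9 covers {owl, newt, frog, moth, hare, vole, kingfisher, deer} — 8 species.
No choice of 2 transects does better; here bat, otter are left uncovered.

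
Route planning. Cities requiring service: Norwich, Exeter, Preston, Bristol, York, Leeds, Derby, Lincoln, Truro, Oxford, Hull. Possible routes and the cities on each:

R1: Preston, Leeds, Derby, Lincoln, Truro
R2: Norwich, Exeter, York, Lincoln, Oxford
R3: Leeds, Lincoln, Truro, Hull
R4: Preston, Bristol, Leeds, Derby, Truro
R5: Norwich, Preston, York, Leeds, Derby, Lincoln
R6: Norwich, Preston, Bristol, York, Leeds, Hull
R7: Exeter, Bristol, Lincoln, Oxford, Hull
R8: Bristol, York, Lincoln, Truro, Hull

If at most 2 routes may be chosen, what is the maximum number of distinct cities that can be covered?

Choosing R2, R4 covers {Norwich, Exeter, Preston, Bristol, York, Leeds, Derby, Lincoln, Truro, Oxford} — 10 cities.
No choice of 2 routes does better; here Hull is left uncovered.

10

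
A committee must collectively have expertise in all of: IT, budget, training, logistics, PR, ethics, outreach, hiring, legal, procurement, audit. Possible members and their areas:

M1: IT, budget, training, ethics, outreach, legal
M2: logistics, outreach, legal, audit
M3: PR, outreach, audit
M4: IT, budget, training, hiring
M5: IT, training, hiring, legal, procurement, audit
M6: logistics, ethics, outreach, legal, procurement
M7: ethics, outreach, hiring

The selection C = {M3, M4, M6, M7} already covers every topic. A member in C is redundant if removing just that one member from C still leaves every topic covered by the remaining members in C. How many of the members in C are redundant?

1

Drop M3: PR, audit uncovered — not redundant.
Drop M4: IT, budget, training uncovered — not redundant.
Drop M6: logistics, legal, procurement uncovered — not redundant.
Drop M7: the rest still cover every topic — redundant.
1 redundant: M7.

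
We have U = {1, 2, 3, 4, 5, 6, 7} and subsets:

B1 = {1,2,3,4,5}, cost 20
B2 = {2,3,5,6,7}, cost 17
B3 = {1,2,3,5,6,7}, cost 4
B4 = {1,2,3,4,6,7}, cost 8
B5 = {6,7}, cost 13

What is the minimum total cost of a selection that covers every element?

12

B3, B4 cover every element at cost 4 + 8 = 12.
Any cover uses at least 2 sets; among all covering selections none totals below 12.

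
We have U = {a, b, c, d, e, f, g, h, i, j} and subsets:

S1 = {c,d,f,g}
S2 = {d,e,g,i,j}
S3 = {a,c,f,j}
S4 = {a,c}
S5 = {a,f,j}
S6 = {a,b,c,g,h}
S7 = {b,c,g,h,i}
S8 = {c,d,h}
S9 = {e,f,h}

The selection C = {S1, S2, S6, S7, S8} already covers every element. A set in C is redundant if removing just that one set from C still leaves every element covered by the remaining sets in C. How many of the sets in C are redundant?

2

Drop S1: f uncovered — not redundant.
Drop S2: e, j uncovered — not redundant.
Drop S6: a uncovered — not redundant.
Drop S7: the rest still cover every element — redundant.
Drop S8: the rest still cover every element — redundant.
2 redundant: S7, S8.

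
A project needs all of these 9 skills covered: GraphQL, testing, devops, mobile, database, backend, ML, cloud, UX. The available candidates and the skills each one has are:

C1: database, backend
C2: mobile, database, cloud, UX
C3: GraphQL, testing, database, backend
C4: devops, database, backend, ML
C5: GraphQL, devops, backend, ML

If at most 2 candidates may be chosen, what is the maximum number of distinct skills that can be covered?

8

Choosing C2, C5 covers {GraphQL, devops, mobile, database, backend, ML, cloud, UX} — 8 skills.
No choice of 2 candidates does better; here testing is left uncovered.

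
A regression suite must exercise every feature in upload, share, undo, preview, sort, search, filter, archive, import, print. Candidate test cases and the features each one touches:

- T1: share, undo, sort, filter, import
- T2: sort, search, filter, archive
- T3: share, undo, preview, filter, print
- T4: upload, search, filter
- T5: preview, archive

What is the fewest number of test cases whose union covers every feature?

4

T1, T2, T3, T4 together cover {upload, share, undo, preview, sort, search, filter, archive, import, print} — every feature.
No 3 of the 5 test cases cover everything (all 10 triples fall short), so 4 is minimum.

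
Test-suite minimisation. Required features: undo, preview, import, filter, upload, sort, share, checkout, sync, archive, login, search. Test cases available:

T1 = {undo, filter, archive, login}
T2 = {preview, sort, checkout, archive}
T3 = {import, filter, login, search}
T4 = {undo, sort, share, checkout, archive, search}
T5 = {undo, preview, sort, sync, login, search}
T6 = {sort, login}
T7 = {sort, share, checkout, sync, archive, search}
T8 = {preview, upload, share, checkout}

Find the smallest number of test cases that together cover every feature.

T1, T3, T5, T8 together cover {undo, preview, import, filter, upload, sort, share, checkout, sync, archive, login, search} — every feature.
No 3 of the 8 test cases cover everything (all 56 triples fall short), so 4 is minimum.

4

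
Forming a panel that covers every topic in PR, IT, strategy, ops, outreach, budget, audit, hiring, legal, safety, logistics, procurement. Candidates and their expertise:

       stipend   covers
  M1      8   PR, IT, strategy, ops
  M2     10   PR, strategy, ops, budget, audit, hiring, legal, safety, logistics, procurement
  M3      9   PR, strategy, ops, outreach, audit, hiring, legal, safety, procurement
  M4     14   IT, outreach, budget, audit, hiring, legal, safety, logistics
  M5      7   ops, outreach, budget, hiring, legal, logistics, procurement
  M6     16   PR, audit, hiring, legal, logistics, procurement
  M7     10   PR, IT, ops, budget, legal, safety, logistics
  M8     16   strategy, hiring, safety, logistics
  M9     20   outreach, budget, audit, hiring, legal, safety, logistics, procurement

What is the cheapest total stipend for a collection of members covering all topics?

19

M3, M7 cover every topic at stipend 9 + 10 = 19.
Any cover uses at least 2 members; among all covering selections none totals below 19.
Greedy by coverage-per-stipend would pick M2, M4 for 24 — worse than the optimum 19.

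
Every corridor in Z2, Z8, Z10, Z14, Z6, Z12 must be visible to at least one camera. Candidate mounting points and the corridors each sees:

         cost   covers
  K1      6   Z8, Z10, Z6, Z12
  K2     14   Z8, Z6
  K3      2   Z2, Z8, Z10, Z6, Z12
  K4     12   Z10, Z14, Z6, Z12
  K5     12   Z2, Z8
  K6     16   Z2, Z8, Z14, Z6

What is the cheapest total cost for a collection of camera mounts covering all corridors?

K3, K4 cover every corridor at cost 2 + 12 = 14.
Any cover uses at least 2 camera mounts; among all covering selections none totals below 14.

14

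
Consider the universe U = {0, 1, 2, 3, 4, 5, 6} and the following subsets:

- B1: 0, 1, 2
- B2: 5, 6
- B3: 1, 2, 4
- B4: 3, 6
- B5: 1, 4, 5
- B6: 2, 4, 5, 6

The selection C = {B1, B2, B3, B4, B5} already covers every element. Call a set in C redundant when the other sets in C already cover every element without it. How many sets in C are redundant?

Drop B1: 0 uncovered — not redundant.
Drop B2: the rest still cover every element — redundant.
Drop B3: the rest still cover every element — redundant.
Drop B4: 3 uncovered — not redundant.
Drop B5: the rest still cover every element — redundant.
3 redundant: B2, B3, B5.

3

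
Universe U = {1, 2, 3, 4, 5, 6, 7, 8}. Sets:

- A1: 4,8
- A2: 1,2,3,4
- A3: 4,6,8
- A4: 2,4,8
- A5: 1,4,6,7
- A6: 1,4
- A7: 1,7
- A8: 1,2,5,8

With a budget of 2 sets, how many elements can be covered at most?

7

Choosing A5, A8 covers {1, 2, 4, 5, 6, 7, 8} — 7 elements.
No choice of 2 sets does better; here 3 is left uncovered.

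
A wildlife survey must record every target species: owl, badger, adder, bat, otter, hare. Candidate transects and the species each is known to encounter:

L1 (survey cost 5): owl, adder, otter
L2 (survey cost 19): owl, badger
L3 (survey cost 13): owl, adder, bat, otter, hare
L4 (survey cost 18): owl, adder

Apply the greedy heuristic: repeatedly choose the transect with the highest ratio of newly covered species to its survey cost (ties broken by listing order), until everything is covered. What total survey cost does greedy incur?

37

Pick 1: L1 adds 3 new (owl, adder, otter) at survey cost 5 (ratio 3/5).
Pick 2: L3 adds 2 new (bat, hare) at survey cost 13 (ratio 2/13).
Pick 3: L2 adds 1 new (badger) at survey cost 19 (ratio 1/19).
Greedy total survey cost: 5 + 13 + 19 = 37. (The true optimum is 32, so greedy overshoots here.)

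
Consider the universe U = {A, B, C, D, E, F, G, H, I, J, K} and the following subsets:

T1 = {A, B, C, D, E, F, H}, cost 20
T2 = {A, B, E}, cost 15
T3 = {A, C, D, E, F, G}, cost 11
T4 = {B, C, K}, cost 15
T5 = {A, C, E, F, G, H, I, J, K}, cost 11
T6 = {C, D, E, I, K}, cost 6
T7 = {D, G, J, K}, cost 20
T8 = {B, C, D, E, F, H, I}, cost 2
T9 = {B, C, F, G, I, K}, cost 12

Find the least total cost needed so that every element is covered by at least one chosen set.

13

T5, T8 cover every element at cost 11 + 2 = 13.
Any cover uses at least 2 sets; among all covering selections none totals below 13.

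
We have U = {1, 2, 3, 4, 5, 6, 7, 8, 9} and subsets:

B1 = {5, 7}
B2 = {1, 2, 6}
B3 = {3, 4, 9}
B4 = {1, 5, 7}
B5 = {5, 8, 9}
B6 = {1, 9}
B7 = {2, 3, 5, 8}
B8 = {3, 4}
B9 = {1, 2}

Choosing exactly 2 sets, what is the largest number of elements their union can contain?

Choosing B2, B3 covers {1, 2, 3, 4, 6, 9} — 6 elements.
No choice of 2 sets does better; here 5, 7, 8 are left uncovered.

6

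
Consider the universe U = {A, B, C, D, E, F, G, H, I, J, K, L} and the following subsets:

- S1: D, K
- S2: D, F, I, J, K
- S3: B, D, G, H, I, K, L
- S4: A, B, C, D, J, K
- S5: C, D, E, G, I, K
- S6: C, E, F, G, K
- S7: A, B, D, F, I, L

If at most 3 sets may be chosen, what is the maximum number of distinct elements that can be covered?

12

Choosing S3, S4, S6 covers {A, B, C, D, E, F, G, H, I, J, K, L} — 12 elements.
That is all 12 elements.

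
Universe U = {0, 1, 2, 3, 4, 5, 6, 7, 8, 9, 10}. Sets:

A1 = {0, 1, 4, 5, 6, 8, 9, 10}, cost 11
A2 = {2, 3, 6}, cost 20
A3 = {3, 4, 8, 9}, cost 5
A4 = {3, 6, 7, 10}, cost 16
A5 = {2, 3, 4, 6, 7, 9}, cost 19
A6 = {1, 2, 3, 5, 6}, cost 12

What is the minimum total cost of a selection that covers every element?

30

A1, A5 cover every element at cost 11 + 19 = 30.
Any cover uses at least 2 sets; among all covering selections none totals below 30.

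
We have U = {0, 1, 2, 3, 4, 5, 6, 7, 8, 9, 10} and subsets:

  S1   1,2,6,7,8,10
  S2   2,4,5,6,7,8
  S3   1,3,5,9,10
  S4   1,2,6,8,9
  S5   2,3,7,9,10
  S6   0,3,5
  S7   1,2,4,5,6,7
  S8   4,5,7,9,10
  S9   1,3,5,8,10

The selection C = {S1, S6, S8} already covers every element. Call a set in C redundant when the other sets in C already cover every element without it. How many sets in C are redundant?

Drop S1: 1, 2, 6, 8 uncovered — not redundant.
Drop S6: 0, 3 uncovered — not redundant.
Drop S8: 4, 9 uncovered — not redundant.
None of the sets in C is redundant.

0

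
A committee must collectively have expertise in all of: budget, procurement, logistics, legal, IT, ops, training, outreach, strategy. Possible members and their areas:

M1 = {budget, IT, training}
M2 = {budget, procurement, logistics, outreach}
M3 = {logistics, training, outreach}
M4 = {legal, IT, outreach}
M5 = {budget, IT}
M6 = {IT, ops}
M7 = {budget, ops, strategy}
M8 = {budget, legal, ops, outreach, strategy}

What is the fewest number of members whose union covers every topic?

3

M1, M2, M8 together cover {budget, procurement, logistics, legal, IT, ops, training, outreach, strategy} — every topic.
No 2 of the 8 members cover everything (all 28 pairs fall short), so 3 is minimum.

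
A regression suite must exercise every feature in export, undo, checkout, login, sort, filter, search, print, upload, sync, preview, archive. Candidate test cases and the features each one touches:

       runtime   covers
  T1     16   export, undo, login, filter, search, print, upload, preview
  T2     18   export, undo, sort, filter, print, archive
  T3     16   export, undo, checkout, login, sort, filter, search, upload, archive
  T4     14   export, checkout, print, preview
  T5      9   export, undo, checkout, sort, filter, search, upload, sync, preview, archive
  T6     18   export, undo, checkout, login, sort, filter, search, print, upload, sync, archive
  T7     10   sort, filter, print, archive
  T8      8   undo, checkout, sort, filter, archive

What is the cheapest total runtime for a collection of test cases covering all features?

25

T1, T5 cover every feature at runtime 16 + 9 = 25.
Any cover uses at least 2 test cases; among all covering selections none totals below 25.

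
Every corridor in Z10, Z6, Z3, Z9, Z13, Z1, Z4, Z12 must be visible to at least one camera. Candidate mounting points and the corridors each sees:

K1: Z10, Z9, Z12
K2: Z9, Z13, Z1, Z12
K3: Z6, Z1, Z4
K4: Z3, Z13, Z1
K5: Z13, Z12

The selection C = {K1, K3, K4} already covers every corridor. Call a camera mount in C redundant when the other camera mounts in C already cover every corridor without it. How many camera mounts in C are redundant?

0

Drop K1: Z10, Z9, Z12 uncovered — not redundant.
Drop K3: Z6, Z4 uncovered — not redundant.
Drop K4: Z3, Z13 uncovered — not redundant.
None of the camera mounts in C is redundant.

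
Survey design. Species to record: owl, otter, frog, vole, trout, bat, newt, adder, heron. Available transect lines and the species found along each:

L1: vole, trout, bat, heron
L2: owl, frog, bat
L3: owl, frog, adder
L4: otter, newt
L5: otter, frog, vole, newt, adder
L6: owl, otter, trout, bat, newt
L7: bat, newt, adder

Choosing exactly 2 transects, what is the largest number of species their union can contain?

8

Choosing L1, L5 covers {otter, frog, vole, trout, bat, newt, adder, heron} — 8 species.
No choice of 2 transects does better; here owl is left uncovered.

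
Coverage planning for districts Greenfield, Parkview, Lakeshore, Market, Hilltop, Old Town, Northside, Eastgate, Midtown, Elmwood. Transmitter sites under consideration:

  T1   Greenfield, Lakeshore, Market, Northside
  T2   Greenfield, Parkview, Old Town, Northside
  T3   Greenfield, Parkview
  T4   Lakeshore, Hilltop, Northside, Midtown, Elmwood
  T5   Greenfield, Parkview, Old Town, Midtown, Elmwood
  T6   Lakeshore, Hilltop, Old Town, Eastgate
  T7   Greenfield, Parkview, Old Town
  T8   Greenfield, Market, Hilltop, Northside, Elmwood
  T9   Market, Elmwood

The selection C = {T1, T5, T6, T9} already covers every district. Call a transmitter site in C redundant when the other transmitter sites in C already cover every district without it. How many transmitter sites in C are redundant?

1

Drop T1: Northside uncovered — not redundant.
Drop T5: Parkview, Midtown uncovered — not redundant.
Drop T6: Hilltop, Eastgate uncovered — not redundant.
Drop T9: the rest still cover every district — redundant.
1 redundant: T9.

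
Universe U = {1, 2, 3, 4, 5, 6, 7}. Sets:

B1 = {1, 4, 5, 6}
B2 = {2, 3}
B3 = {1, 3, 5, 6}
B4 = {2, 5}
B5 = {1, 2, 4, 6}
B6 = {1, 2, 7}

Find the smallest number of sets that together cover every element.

B1, B2, B6 together cover {1, 2, 3, 4, 5, 6, 7} — every element.
No 2 of the 6 sets cover everything (all 15 pairs fall short), so 3 is minimum.

3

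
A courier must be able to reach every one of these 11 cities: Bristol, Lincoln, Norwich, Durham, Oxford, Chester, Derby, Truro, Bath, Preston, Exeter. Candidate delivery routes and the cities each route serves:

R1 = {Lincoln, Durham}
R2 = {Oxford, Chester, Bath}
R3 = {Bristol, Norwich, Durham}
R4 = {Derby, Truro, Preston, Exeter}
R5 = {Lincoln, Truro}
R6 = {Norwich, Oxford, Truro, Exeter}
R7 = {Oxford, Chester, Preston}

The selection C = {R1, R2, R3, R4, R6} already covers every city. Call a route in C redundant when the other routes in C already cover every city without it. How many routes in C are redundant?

Drop R1: Lincoln uncovered — not redundant.
Drop R2: Chester, Bath uncovered — not redundant.
Drop R3: Bristol uncovered — not redundant.
Drop R4: Derby, Preston uncovered — not redundant.
Drop R6: the rest still cover every city — redundant.
1 redundant: R6.

1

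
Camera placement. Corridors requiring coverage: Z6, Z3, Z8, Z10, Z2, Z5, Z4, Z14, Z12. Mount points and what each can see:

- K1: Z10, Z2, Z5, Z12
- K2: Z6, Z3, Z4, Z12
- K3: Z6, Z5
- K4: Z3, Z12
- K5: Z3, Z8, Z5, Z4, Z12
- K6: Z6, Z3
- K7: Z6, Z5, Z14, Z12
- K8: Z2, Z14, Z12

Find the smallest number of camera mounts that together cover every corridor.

3

K1, K5, K7 together cover {Z6, Z3, Z8, Z10, Z2, Z5, Z4, Z14, Z12} — every corridor.
No 2 of the 8 camera mounts cover everything (all 28 pairs fall short), so 3 is minimum.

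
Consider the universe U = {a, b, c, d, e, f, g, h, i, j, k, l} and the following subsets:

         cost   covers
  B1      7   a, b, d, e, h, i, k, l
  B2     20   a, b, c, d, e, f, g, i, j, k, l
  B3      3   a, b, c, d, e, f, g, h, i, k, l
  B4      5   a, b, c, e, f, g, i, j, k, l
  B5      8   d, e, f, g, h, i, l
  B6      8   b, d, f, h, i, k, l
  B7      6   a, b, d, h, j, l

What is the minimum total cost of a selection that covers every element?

B3, B4 cover every element at cost 3 + 5 = 8.
Any cover uses at least 2 sets; among all covering selections none totals below 8.

8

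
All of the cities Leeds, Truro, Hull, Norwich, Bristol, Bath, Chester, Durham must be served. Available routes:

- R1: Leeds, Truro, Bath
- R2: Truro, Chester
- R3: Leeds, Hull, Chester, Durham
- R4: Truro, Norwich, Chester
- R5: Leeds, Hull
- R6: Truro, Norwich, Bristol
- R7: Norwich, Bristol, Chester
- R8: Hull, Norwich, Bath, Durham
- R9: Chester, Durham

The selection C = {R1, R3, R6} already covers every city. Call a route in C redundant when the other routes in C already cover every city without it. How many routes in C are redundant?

0

Drop R1: Bath uncovered — not redundant.
Drop R3: Hull, Chester, Durham uncovered — not redundant.
Drop R6: Norwich, Bristol uncovered — not redundant.
None of the routes in C is redundant.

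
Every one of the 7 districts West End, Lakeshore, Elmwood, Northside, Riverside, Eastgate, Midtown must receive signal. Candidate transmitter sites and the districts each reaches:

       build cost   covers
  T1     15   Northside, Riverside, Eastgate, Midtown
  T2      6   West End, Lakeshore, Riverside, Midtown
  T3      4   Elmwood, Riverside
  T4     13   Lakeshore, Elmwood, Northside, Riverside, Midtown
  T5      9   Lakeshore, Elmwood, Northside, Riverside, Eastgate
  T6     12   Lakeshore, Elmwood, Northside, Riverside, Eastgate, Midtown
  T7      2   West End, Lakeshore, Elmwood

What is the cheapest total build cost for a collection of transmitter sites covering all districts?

T6, T7 cover every district at build cost 12 + 2 = 14.
Any cover uses at least 2 transmitter sites; among all covering selections none totals below 14.
Greedy by coverage-per-build cost would pick T7, T2, T5 for 17 — worse than the optimum 14.

14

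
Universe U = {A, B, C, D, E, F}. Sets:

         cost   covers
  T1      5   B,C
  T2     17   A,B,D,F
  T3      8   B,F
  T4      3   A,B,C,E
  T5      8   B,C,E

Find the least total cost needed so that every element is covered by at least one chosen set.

20

T2, T4 cover every element at cost 17 + 3 = 20.
Any cover uses at least 2 sets; among all covering selections none totals below 20.
Greedy by coverage-per-cost would pick T4, T3, T2 for 28 — worse than the optimum 20.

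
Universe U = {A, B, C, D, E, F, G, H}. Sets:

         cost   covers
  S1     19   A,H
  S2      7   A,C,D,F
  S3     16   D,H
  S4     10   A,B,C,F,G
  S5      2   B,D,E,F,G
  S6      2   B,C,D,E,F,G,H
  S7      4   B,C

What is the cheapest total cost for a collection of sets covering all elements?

S2, S6 cover every element at cost 7 + 2 = 9.
Any cover uses at least 2 sets; among all covering selections none totals below 9.

9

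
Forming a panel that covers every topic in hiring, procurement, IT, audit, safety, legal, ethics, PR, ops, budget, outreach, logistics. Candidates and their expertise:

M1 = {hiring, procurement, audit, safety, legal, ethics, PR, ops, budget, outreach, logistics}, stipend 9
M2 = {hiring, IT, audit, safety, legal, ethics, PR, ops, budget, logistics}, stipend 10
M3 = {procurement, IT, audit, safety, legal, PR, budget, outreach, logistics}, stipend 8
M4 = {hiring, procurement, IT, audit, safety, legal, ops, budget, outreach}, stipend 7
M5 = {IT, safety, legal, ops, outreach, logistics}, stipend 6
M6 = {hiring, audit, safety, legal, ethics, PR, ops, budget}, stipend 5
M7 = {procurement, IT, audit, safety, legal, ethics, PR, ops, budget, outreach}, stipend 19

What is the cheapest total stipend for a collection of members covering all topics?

13

M3, M6 cover every topic at stipend 8 + 5 = 13.
Any cover uses at least 2 members; among all covering selections none totals below 13.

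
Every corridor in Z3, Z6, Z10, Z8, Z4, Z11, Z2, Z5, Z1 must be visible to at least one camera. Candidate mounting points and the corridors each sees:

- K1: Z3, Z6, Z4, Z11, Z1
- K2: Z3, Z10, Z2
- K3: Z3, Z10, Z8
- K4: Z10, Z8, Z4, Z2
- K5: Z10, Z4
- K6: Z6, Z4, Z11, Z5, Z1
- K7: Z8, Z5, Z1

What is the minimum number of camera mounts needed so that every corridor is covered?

K1, K2, K7 together cover {Z3, Z6, Z10, Z8, Z4, Z11, Z2, Z5, Z1} — every corridor.
No 2 of the 7 camera mounts cover everything (all 21 pairs fall short), so 3 is minimum.

3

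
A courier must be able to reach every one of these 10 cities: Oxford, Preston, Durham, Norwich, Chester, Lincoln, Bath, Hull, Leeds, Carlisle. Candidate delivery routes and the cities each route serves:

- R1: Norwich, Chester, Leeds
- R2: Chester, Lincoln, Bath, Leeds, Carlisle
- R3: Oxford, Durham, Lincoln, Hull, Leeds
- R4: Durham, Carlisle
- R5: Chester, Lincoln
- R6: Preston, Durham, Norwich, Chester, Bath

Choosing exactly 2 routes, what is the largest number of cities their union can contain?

Choosing R3, R6 covers {Oxford, Preston, Durham, Norwich, Chester, Lincoln, Bath, Hull, Leeds} — 9 cities.
No choice of 2 routes does better; here Carlisle is left uncovered.

9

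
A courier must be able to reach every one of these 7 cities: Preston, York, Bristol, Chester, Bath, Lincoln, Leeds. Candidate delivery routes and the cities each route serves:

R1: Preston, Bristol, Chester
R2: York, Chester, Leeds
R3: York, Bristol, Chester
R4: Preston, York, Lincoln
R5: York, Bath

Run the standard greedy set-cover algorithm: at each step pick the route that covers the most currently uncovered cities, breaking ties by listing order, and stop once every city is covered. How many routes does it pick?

Pick 1: R1 covers 3 new cities (Preston, Bristol, Chester).
Pick 2: R2 covers 2 new cities (York, Leeds).
Pick 3: R4 covers 1 new cities (Lincoln).
Pick 4: R5 covers 1 new cities (Bath).
Greedy uses 4 routes.

4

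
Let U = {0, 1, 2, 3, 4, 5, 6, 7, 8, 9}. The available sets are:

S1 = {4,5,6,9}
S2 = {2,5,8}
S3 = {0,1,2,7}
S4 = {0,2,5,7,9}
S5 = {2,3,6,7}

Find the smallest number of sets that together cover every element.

4

S1, S2, S3, S5 together cover {0, 1, 2, 3, 4, 5, 6, 7, 8, 9} — every element.
No 3 of the 5 sets cover everything (all 10 triples fall short), so 4 is minimum.
Greedy (largest uncovered first) would take S4, S1, S2, S3, S5 — 5 sets — but 4 suffice.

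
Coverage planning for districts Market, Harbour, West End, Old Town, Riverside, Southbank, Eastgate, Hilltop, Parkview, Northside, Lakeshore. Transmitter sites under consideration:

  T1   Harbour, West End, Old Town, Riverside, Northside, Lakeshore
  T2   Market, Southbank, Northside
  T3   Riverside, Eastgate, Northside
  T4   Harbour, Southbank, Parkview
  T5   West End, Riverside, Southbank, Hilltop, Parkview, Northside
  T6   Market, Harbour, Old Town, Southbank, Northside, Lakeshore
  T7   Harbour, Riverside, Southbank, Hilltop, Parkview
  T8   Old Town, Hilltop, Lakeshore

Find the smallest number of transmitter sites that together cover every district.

T3, T5, T6 together cover {Market, Harbour, West End, Old Town, Riverside, Southbank, Eastgate, Hilltop, Parkview, Northside, Lakeshore} — every district.
No 2 of the 8 transmitter sites cover everything (all 28 pairs fall short), so 3 is minimum.
Greedy (largest uncovered first) would take T1, T5, T2, T3 — 4 transmitter sites — but 3 suffice.

3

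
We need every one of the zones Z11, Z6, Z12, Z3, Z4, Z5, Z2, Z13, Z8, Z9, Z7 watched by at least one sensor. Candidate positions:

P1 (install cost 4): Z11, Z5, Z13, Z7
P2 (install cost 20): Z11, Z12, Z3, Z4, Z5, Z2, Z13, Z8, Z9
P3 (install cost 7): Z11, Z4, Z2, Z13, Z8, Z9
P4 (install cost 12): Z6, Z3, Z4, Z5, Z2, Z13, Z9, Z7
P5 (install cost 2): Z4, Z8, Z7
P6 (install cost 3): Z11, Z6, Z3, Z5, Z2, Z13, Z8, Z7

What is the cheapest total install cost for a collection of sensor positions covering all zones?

23

P2, P6 cover every zone at install cost 20 + 3 = 23.
Any cover uses at least 2 sensor positions; among all covering selections none totals below 23.
Greedy by coverage-per-install cost would pick P6, P5, P3, P2 for 32 — worse than the optimum 23.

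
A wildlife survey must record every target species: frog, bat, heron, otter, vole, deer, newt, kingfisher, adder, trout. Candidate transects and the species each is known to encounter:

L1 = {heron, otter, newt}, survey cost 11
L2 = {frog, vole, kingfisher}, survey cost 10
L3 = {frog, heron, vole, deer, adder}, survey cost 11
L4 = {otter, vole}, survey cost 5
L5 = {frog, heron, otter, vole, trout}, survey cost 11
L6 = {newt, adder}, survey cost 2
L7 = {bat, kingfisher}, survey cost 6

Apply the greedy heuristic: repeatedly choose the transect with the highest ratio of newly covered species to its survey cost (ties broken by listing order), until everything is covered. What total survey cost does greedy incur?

30

Pick 1: L6 adds 2 new (newt, adder) at survey cost 2 (ratio 2/2).
Pick 2: L5 adds 5 new (frog, heron, otter, vole, trout) at survey cost 11 (ratio 5/11).
Pick 3: L7 adds 2 new (bat, kingfisher) at survey cost 6 (ratio 2/6).
Pick 4: L3 adds 1 new (deer) at survey cost 11 (ratio 1/11).
Greedy total survey cost: 2 + 11 + 6 + 11 = 30.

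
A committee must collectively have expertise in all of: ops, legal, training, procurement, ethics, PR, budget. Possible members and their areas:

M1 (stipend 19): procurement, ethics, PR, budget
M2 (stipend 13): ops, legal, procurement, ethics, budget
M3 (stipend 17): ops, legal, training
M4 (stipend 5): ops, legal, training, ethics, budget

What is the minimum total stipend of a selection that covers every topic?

M1, M4 cover every topic at stipend 19 + 5 = 24.
Any cover uses at least 2 members; among all covering selections none totals below 24.

24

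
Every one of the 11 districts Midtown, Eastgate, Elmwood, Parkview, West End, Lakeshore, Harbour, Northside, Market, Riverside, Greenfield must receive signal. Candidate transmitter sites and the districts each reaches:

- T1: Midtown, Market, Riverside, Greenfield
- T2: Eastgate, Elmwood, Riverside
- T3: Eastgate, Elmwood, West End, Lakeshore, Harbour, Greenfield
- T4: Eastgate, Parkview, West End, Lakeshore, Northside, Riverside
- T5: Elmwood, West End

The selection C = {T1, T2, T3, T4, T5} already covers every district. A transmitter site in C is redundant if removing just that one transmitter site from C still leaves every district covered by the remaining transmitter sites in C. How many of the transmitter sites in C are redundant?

Drop T1: Midtown, Market uncovered — not redundant.
Drop T2: the rest still cover every district — redundant.
Drop T3: Harbour uncovered — not redundant.
Drop T4: Parkview, Northside uncovered — not redundant.
Drop T5: the rest still cover every district — redundant.
2 redundant: T2, T5.

2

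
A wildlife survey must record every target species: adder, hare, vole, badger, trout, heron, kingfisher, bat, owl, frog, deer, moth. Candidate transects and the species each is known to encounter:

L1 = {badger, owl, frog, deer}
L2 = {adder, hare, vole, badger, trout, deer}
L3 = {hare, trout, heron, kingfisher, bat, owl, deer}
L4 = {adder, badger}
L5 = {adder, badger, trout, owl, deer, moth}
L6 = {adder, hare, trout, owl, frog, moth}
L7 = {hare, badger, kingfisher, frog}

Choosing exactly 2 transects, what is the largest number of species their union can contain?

Choosing L2, L3 covers {adder, hare, vole, badger, trout, heron, kingfisher, bat, owl, deer} — 10 species.
No choice of 2 transects does better; here frog, moth are left uncovered.

10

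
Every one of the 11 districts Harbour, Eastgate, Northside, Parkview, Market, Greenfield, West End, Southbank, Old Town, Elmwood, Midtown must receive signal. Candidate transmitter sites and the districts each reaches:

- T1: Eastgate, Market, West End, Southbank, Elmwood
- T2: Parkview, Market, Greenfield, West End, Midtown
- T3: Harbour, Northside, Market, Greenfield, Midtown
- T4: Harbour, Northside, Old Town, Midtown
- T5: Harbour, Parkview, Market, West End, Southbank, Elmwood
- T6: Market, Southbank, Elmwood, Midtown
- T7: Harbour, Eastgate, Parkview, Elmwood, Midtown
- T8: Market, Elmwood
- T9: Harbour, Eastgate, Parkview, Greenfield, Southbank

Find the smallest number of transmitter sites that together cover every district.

T1, T2, T4 together cover {Harbour, Eastgate, Northside, Parkview, Market, Greenfield, West End, Southbank, Old Town, Elmwood, Midtown} — every district.
No 2 of the 9 transmitter sites cover everything (all 36 pairs fall short), so 3 is minimum.

3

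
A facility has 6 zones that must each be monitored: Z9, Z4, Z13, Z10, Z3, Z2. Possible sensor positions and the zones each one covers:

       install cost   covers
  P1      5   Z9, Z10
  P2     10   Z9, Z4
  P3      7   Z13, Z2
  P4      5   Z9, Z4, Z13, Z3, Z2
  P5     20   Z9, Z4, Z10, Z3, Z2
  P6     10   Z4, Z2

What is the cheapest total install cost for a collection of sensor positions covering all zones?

P1, P4 cover every zone at install cost 5 + 5 = 10.
Any cover uses at least 2 sensor positions; among all covering selections none totals below 10.

10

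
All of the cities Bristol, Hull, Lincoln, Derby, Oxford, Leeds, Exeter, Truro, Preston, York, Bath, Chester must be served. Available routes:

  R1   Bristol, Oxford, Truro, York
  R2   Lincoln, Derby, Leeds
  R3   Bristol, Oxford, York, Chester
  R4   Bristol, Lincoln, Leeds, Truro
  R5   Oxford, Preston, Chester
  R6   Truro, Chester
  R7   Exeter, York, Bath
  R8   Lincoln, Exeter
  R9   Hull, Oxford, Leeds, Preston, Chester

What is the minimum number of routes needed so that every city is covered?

4

R1, R2, R7, R9 together cover {Bristol, Hull, Lincoln, Derby, Oxford, Leeds, Exeter, Truro, Preston, York, Bath, Chester} — every city.
No 3 of the 9 routes cover everything (all 84 triples fall short), so 4 is minimum.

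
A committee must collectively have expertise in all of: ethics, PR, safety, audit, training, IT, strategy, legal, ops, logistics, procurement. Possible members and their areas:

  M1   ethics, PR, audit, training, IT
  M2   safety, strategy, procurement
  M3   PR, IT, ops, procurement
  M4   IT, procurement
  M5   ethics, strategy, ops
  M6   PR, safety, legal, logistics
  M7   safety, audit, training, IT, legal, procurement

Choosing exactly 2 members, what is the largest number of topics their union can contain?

9

Choosing M5, M7 covers {ethics, safety, audit, training, IT, strategy, legal, ops, procurement} — 9 topics.
No choice of 2 members does better; here PR, logistics are left uncovered.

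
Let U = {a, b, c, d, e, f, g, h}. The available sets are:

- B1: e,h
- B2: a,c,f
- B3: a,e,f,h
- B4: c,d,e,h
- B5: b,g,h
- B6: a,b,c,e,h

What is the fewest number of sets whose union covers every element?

B2, B4, B5 together cover {a, b, c, d, e, f, g, h} — every element.
No 2 of the 6 sets cover everything (all 15 pairs fall short), so 3 is minimum.
Greedy (largest uncovered first) would take B6, B2, B4, B5 — 4 sets — but 3 suffice.

3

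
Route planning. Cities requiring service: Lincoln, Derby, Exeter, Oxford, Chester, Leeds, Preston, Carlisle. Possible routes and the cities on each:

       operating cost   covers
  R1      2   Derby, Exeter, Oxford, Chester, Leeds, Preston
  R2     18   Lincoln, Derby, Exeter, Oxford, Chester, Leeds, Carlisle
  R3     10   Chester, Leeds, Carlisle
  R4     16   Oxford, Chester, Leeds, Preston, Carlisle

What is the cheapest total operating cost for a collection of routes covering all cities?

R1, R2 cover every city at operating cost 2 + 18 = 20.
Any cover uses at least 2 routes; among all covering selections none totals below 20.

20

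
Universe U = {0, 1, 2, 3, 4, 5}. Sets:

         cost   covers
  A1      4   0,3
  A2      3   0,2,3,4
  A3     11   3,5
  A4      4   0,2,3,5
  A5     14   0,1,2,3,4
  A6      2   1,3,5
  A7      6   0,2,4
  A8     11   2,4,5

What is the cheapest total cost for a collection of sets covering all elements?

5

A2, A6 cover every element at cost 3 + 2 = 5.
Any cover uses at least 2 sets; among all covering selections none totals below 5.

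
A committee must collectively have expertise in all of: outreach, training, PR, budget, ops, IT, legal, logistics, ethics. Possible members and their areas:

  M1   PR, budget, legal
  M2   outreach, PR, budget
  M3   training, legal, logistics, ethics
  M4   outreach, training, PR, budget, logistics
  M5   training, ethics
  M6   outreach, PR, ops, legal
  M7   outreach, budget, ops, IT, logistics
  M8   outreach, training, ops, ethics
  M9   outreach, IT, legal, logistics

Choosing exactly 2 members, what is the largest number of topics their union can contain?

Choosing M3, M7 covers {outreach, training, budget, ops, IT, legal, logistics, ethics} — 8 topics.
No choice of 2 members does better; here PR is left uncovered.

8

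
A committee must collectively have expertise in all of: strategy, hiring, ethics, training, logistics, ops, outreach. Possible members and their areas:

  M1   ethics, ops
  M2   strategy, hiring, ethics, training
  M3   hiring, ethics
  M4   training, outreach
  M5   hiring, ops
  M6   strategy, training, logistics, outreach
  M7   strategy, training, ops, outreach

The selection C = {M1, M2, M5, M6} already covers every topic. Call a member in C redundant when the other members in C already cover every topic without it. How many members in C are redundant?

Drop M1: the rest still cover every topic — redundant.
Drop M2: the rest still cover every topic — redundant.
Drop M5: the rest still cover every topic — redundant.
Drop M6: logistics, outreach uncovered — not redundant.
3 redundant: M1, M2, M5.

3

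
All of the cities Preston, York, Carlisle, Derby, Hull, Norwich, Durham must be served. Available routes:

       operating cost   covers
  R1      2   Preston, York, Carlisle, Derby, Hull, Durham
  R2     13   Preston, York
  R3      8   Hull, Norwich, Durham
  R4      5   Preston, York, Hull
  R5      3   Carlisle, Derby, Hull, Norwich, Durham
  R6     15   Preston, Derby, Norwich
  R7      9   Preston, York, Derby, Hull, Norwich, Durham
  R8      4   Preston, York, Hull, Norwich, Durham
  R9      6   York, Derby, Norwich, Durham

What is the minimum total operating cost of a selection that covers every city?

5

R1, R5 cover every city at operating cost 2 + 3 = 5.
Any cover uses at least 2 routes; among all covering selections none totals below 5.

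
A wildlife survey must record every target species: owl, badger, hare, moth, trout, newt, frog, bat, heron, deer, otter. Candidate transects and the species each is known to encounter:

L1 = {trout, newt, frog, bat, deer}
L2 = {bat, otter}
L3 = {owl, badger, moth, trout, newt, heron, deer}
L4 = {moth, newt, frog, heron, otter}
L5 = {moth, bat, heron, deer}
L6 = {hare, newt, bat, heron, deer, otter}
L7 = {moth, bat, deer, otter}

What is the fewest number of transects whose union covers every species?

L1, L3, L6 together cover {owl, badger, hare, moth, trout, newt, frog, bat, heron, deer, otter} — every species.
No 2 of the 7 transects cover everything (all 21 pairs fall short), so 3 is minimum.

3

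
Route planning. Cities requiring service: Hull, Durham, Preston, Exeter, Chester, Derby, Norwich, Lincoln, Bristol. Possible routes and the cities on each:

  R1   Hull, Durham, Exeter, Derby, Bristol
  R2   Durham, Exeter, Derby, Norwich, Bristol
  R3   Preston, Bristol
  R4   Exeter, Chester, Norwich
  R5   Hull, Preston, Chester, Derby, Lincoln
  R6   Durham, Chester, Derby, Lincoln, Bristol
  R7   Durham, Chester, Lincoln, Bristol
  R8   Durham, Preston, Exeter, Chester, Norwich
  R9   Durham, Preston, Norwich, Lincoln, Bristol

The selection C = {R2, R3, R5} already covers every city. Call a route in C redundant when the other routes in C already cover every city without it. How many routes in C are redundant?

1

Drop R2: Durham, Exeter, Norwich uncovered — not redundant.
Drop R3: the rest still cover every city — redundant.
Drop R5: Hull, Chester, Lincoln uncovered — not redundant.
1 redundant: R3.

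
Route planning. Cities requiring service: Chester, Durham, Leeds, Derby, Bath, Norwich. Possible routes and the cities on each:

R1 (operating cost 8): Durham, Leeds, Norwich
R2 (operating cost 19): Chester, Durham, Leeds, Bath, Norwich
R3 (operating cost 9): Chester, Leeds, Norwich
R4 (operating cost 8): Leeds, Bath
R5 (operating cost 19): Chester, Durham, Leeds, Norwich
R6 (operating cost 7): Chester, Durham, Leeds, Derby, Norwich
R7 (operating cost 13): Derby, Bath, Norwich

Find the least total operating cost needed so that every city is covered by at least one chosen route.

R4, R6 cover every city at operating cost 8 + 7 = 15.
Any cover uses at least 2 routes; among all covering selections none totals below 15.

15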